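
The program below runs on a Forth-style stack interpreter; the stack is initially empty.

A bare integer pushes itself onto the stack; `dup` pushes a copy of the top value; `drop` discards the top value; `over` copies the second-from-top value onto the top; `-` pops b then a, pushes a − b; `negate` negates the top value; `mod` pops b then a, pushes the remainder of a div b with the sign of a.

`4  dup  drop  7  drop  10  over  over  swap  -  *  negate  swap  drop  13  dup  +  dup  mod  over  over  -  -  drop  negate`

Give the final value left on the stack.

4      → 4
dup    → 4 4
drop   → 4
7      → 4 7
drop   → 4
10     → 4 10
over   → 4 10 4
over   → 4 10 4 10
swap   → 4 10 10 4
-      → 4 10 6
*      → 4 60
negate → 4 -60
swap   → -60 4
drop   → -60
13     → -60 13
dup    → -60 13 13
+      → -60 26
dup    → -60 26 26
mod    → -60 0
over   → -60 0 -60
over   → -60 0 -60 0
-      → -60 0 -60
-      → -60 60
drop   → -60
negate → 60

60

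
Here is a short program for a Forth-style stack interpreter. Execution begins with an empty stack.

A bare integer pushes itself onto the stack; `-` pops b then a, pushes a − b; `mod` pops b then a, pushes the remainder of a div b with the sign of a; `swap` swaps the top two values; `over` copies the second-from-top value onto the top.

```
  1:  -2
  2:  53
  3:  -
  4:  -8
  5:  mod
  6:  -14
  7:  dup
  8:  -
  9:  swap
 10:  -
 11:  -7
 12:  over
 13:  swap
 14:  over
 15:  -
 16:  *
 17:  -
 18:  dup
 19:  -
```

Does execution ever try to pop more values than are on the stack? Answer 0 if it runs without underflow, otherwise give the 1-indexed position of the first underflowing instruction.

0

-2   : -2
53   : -2 53
-    : -55
-8   : -55 -8
mod  : -7
-14  : -7 -14
dup  : -7 -14 -14
-    : -7 0
swap : 0 -7
-    : 7
-7   : 7 -7
over : 7 -7 7
swap : 7 7 -7
over : 7 7 -7 7
-    : 7 7 -14
*    : 7 -98
-    : 105
dup  : 105 105
-    : 0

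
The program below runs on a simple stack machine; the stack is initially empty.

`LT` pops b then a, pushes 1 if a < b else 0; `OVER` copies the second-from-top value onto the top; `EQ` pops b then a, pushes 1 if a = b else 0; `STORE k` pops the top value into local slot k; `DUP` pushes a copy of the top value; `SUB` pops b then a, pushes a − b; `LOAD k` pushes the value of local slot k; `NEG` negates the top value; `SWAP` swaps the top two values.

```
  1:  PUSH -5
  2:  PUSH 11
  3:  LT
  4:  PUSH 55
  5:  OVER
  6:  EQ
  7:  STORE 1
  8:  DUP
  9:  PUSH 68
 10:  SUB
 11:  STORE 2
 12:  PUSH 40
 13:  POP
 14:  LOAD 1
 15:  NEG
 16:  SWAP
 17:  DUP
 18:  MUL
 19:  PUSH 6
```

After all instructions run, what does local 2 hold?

PUSH -5 : [-5]
PUSH 11 : [-5, 11]
LT      : [1]
PUSH 55 : [1, 55]
OVER    : [1, 55, 1]
EQ      : [1, 0]
STORE 1 : [1]
DUP     : [1, 1]
PUSH 68 : [1, 1, 68]
SUB     : [1, -67]
STORE 2 : [1]
PUSH 40 : [1, 40]
POP     : [1]
LOAD 1  : [1, 0]
NEG     : [1, 0]
SWAP    : [0, 1]
DUP     : [0, 1, 1]
MUL     : [0, 1]
PUSH 6  : [0, 1, 6]

-67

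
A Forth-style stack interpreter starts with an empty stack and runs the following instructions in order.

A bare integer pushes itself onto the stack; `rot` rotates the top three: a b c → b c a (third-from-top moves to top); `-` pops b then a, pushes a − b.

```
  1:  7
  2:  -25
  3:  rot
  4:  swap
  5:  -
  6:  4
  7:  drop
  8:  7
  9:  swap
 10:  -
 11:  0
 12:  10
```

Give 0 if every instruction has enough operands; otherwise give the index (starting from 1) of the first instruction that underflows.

3

7   -> 7
-25 -> 7 -25
rot  — needs 3 operands, stack has 2 → underflow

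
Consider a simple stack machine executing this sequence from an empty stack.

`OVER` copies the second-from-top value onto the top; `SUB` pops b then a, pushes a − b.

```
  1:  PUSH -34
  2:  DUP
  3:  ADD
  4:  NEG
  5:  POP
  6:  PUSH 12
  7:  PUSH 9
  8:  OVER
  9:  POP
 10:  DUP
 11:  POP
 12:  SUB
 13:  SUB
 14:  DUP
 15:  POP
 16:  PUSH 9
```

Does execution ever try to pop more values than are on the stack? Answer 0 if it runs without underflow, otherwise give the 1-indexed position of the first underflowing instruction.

13

PUSH -34 : [-34]
DUP      : [-34, -34]
ADD      : [-68]
NEG      : [68]
POP      : []
PUSH 12  : [12]
PUSH 9   : [12, 9]
OVER     : [12, 9, 12]
POP      : [12, 9]
DUP      : [12, 9, 9]
POP      : [12, 9]
SUB      : [3]
SUB  — needs 2 operands, stack has 1 → underflow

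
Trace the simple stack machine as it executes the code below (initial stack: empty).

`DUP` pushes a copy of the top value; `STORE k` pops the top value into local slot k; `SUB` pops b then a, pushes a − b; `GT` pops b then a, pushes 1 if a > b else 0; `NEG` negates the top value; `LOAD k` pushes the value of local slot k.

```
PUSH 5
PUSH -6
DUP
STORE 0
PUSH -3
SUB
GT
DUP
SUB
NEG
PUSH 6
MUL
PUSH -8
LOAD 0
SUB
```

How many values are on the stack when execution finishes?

PUSH 5  : 5
PUSH -6 : 5 -6
DUP     : 5 -6 -6
STORE 0 : 5 -6
PUSH -3 : 5 -6 -3
SUB     : 5 -3
GT      : 1
DUP     : 1 1
SUB     : 0
NEG     : 0
PUSH 6  : 0 6
MUL     : 0
PUSH -8 : 0 -8
LOAD 0  : 0 -8 -6
SUB     : 0 -2

2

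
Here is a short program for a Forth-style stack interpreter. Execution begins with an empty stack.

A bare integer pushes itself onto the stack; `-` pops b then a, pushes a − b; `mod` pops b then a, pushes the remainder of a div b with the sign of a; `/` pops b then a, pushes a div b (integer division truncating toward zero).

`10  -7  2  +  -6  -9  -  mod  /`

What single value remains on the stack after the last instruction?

-5

10  : 10
-7  : 10 -7
2   : 10 -7 2
+   : 10 -5
-6  : 10 -5 -6
-9  : 10 -5 -6 -9
-   : 10 -5 3
mod : 10 -2
/   : -5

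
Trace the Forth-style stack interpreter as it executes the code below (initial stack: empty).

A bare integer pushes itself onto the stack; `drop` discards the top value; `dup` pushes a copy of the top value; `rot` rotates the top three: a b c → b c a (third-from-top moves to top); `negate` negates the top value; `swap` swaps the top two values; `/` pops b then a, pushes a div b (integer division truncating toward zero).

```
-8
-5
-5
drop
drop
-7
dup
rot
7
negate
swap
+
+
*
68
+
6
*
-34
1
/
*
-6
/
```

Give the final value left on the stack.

-8      -8
-5      -8 -5
-5      -8 -5 -5
drop    -8 -5
drop    -8
-7      -8 -7
dup     -8 -7 -7
rot     -7 -7 -8
7       -7 -7 -8 7
negate  -7 -7 -8 -7
swap    -7 -7 -7 -8
+       -7 -7 -15
+       -7 -22
*       154
68      154 68
+       222
6       222 6
*       1332
-34     1332 -34
1       1332 -34 1
/       1332 -34
*       -45288
-6      -45288 -6
/       7548

7548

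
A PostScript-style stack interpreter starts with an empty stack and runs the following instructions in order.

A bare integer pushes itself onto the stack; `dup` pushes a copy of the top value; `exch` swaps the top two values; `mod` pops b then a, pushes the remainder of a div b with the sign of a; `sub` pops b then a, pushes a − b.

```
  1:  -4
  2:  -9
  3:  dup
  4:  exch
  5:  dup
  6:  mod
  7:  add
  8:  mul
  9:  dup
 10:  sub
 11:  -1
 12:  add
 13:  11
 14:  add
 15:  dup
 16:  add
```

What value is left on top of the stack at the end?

20

-4    -4
-9    -4 -9
dup   -4 -9 -9
exch  -4 -9 -9
dup   -4 -9 -9 -9
mod   -4 -9 0
add   -4 -9
mul   36
dup   36 36
sub   0
-1    0 -1
add   -1
11    -1 11
add   10
dup   10 10
add   20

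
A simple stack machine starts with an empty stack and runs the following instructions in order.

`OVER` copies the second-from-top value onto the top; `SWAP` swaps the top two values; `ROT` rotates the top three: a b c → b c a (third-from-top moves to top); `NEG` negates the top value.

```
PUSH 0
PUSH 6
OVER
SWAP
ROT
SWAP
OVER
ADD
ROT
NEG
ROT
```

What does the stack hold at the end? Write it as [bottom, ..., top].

PUSH 0 → 0
PUSH 6 → 0 6
OVER   → 0 6 0
SWAP   → 0 0 6
ROT    → 0 6 0
SWAP   → 0 0 6
OVER   → 0 0 6 0
ADD    → 0 0 6
ROT    → 0 6 0
NEG    → 0 6 0
ROT    → 6 0 0

[6, 0, 0]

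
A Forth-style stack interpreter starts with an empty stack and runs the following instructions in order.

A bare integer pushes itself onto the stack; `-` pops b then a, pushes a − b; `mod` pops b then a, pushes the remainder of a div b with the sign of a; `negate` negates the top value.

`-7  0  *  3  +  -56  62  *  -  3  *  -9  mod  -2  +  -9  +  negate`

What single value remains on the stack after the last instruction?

8

-7     : -7
0      : -7 0
*      : 0
3      : 0 3
+      : 3
-56    : 3 -56
62     : 3 -56 62
*      : 3 -3472
-      : 3475
3      : 3475 3
*      : 10425
-9     : 10425 -9
mod    : 3
-2     : 3 -2
+      : 1
-9     : 1 -9
+      : -8
negate : 8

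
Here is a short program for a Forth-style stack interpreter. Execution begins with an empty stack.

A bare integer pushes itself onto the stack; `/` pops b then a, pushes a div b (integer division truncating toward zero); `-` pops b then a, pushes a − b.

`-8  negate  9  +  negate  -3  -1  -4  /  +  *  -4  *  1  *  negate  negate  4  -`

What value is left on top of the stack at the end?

-208

-8     : -8
negate : 8
9      : 8 9
+      : 17
negate : -17
-3     : -17 -3
-1     : -17 -3 -1
-4     : -17 -3 -1 -4
/      : -17 -3 0
+      : -17 -3
*      : 51
-4     : 51 -4
*      : -204
1      : -204 1
*      : -204
negate : 204
negate : -204
4      : -204 4
-      : -208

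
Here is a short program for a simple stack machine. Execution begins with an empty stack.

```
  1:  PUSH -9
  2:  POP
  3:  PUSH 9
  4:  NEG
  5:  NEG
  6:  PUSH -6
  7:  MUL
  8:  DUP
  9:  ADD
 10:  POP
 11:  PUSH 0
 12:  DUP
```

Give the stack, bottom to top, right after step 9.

PUSH -9 : -9
POP     : (empty)
PUSH 9  : 9
NEG     : -9
NEG     : 9
PUSH -6 : 9 -6
MUL     : -54
DUP     : -54 -54
ADD     : -108

[-108]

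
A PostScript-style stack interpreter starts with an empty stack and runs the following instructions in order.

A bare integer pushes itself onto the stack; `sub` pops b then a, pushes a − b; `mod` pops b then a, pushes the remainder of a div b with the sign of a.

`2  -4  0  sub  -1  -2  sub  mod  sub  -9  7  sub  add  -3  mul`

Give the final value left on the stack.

42

2   -> 2
-4  -> 2 -4
0   -> 2 -4 0
sub -> 2 -4
-1  -> 2 -4 -1
-2  -> 2 -4 -1 -2
sub -> 2 -4 1
mod -> 2 0
sub -> 2
-9  -> 2 -9
7   -> 2 -9 7
sub -> 2 -16
add -> -14
-3  -> -14 -3
mul -> 42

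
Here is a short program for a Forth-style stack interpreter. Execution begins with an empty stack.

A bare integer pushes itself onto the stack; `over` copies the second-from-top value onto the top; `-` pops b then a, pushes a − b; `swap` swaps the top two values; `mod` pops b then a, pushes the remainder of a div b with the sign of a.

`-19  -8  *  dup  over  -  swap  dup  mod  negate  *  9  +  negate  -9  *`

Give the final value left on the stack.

-19    -> [-19]
-8     -> [-19, -8]
*      -> [152]
dup    -> [152, 152]
over   -> [152, 152, 152]
-      -> [152, 0]
swap   -> [0, 152]
dup    -> [0, 152, 152]
mod    -> [0, 0]
negate -> [0, 0]
*      -> [0]
9      -> [0, 9]
+      -> [9]
negate -> [-9]
-9     -> [-9, -9]
*      -> [81]

81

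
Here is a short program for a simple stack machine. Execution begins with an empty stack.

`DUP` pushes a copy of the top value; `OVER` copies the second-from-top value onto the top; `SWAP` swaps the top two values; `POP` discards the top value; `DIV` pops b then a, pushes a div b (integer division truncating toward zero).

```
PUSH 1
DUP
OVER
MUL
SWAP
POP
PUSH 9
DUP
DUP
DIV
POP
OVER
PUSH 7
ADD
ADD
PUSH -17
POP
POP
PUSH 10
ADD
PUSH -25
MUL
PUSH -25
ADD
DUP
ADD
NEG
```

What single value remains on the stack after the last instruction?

PUSH 1    1
DUP       1 1
OVER      1 1 1
MUL       1 1
SWAP      1 1
POP       1
PUSH 9    1 9
DUP       1 9 9
DUP       1 9 9 9
DIV       1 9 1
POP       1 9
OVER      1 9 1
PUSH 7    1 9 1 7
ADD       1 9 8
ADD       1 17
PUSH -17  1 17 -17
POP       1 17
POP       1
PUSH 10   1 10
ADD       11
PUSH -25  11 -25
MUL       -275
PUSH -25  -275 -25
ADD       -300
DUP       -300 -300
ADD       -600
NEG       600

600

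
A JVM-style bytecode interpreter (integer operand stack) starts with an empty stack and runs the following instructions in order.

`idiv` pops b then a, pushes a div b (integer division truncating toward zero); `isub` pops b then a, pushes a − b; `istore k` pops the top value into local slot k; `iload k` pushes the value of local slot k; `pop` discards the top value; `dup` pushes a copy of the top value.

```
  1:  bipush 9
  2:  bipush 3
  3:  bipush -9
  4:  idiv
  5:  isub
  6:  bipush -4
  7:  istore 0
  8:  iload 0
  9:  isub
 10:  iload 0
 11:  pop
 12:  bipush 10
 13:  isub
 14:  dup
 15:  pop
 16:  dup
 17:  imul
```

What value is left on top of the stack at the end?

bipush 9   [9]
bipush 3   [9, 3]
bipush -9  [9, 3, -9]
idiv       [9, 0]
isub       [9]
bipush -4  [9, -4]
istore 0   [9]
iload 0    [9, -4]
isub       [13]
iload 0    [13, -4]
pop        [13]
bipush 10  [13, 10]
isub       [3]
dup        [3, 3]
pop        [3]
dup        [3, 3]
imul       [9]

9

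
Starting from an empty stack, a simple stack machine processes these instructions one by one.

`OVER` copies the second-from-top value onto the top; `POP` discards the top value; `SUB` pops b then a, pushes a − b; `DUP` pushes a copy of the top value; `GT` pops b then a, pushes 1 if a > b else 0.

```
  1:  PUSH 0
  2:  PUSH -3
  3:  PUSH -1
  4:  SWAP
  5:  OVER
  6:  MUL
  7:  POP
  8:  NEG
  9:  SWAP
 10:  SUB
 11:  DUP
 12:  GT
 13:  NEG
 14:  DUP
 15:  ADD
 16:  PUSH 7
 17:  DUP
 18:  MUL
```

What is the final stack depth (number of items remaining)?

PUSH 0   0
PUSH -3  0 -3
PUSH -1  0 -3 -1
SWAP     0 -1 -3
OVER     0 -1 -3 -1
MUL      0 -1 3
POP      0 -1
NEG      0 1
SWAP     1 0
SUB      1
DUP      1 1
GT       0
NEG      0
DUP      0 0
ADD      0
PUSH 7   0 7
DUP      0 7 7
MUL      0 49

2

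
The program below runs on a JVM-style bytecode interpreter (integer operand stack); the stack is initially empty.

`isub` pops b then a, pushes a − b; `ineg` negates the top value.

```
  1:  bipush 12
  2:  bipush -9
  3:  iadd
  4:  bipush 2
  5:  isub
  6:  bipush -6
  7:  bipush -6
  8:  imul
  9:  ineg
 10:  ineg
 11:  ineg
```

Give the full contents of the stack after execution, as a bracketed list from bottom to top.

[1, -36]

bipush 12  [12]
bipush -9  [12, -9]
iadd       [3]
bipush 2   [3, 2]
isub       [1]
bipush -6  [1, -6]
bipush -6  [1, -6, -6]
imul       [1, 36]
ineg       [1, -36]
ineg       [1, 36]
ineg       [1, -36]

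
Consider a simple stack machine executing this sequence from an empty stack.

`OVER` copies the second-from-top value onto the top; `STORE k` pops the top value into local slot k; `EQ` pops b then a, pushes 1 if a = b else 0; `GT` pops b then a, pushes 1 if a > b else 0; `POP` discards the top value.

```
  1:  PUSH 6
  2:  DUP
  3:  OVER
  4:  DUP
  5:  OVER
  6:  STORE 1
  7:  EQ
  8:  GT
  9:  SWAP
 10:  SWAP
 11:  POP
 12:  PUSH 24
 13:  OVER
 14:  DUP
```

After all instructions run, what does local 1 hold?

6

PUSH 6  → [6]
DUP     → [6, 6]
OVER    → [6, 6, 6]
DUP     → [6, 6, 6, 6]
OVER    → [6, 6, 6, 6, 6]
STORE 1 → [6, 6, 6, 6]
EQ      → [6, 6, 1]
GT      → [6, 1]
SWAP    → [1, 6]
SWAP    → [6, 1]
POP     → [6]
PUSH 24 → [6, 24]
OVER    → [6, 24, 6]
DUP     → [6, 24, 6, 6]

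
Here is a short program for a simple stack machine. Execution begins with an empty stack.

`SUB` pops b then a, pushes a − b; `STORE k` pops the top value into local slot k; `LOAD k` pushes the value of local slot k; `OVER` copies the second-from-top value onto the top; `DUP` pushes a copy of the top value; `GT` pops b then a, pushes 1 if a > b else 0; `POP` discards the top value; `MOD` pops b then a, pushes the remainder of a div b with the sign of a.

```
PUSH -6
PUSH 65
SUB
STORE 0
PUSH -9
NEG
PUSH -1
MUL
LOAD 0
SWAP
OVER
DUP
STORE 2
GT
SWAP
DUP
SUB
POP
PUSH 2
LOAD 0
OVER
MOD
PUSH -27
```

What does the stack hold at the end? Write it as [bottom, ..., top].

PUSH -6  -> -6
PUSH 65  -> -6 65
SUB      -> -71
STORE 0  -> (empty)
PUSH -9  -> -9
NEG      -> 9
PUSH -1  -> 9 -1
MUL      -> -9
LOAD 0   -> -9 -71
SWAP     -> -71 -9
OVER     -> -71 -9 -71
DUP      -> -71 -9 -71 -71
STORE 2  -> -71 -9 -71
GT       -> -71 1
SWAP     -> 1 -71
DUP      -> 1 -71 -71
SUB      -> 1 0
POP      -> 1
PUSH 2   -> 1 2
LOAD 0   -> 1 2 -71
OVER     -> 1 2 -71 2
MOD      -> 1 2 -1
PUSH -27 -> 1 2 -1 -27

[1, 2, -1, -27]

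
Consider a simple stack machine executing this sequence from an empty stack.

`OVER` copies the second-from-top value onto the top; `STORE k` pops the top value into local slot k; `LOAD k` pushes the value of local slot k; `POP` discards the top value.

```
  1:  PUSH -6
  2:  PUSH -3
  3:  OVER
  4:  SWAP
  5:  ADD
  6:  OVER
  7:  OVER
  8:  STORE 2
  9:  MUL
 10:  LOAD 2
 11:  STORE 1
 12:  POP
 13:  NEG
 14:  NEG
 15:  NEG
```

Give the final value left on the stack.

PUSH -6 → [-6]
PUSH -3 → [-6, -3]
OVER    → [-6, -3, -6]
SWAP    → [-6, -6, -3]
ADD     → [-6, -9]
OVER    → [-6, -9, -6]
OVER    → [-6, -9, -6, -9]
STORE 2 → [-6, -9, -6]
MUL     → [-6, 54]
LOAD 2  → [-6, 54, -9]
STORE 1 → [-6, 54]
POP     → [-6]
NEG     → [6]
NEG     → [-6]
NEG     → [6]

6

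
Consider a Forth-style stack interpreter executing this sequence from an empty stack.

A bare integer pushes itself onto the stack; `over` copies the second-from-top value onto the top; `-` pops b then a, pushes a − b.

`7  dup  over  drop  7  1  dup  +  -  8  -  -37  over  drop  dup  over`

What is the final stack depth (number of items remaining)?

7    → 7
dup  → 7 7
over → 7 7 7
drop → 7 7
7    → 7 7 7
1    → 7 7 7 1
dup  → 7 7 7 1 1
+    → 7 7 7 2
-    → 7 7 5
8    → 7 7 5 8
-    → 7 7 -3
-37  → 7 7 -3 -37
over → 7 7 -3 -37 -3
drop → 7 7 -3 -37
dup  → 7 7 -3 -37 -37
over → 7 7 -3 -37 -37 -37

6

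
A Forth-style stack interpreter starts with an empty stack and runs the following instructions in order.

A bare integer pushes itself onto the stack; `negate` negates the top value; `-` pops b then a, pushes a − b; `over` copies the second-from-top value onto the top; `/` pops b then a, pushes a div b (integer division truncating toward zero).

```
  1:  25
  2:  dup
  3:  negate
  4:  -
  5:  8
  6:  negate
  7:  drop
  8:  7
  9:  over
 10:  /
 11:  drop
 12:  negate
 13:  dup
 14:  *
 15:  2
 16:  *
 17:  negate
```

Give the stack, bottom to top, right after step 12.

25      [25]
dup     [25, 25]
negate  [25, -25]
-       [50]
8       [50, 8]
negate  [50, -8]
drop    [50]
7       [50, 7]
over    [50, 7, 50]
/       [50, 0]
drop    [50]
negate  [-50]

[-50]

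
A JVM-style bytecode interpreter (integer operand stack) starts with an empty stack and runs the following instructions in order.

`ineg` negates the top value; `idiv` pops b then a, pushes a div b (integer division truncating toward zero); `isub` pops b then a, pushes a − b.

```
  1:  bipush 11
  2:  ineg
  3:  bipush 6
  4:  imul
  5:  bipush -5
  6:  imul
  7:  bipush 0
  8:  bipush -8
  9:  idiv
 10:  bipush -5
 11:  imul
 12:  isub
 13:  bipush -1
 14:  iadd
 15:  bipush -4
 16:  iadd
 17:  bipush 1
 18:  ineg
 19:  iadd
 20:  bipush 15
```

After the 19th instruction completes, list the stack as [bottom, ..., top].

bipush 11 : 11
ineg      : -11
bipush 6  : -11 6
imul      : -66
bipush -5 : -66 -5
imul      : 330
bipush 0  : 330 0
bipush -8 : 330 0 -8
idiv      : 330 0
bipush -5 : 330 0 -5
imul      : 330 0
isub      : 330
bipush -1 : 330 -1
iadd      : 329
bipush -4 : 329 -4
iadd      : 325
bipush 1  : 325 1
ineg      : 325 -1
iadd      : 324

[324]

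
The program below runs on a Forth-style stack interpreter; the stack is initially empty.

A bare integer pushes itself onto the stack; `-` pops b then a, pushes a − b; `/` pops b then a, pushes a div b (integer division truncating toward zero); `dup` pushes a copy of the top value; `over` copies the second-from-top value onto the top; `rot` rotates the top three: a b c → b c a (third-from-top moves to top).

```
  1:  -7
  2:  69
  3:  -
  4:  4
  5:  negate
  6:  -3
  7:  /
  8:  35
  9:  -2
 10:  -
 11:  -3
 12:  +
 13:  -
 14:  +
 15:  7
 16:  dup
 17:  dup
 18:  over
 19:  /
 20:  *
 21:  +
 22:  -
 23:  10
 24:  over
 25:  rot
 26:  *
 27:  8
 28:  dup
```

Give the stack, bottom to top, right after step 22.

-7     → -7
69     → -7 69
-      → -76
4      → -76 4
negate → -76 -4
-3     → -76 -4 -3
/      → -76 1
35     → -76 1 35
-2     → -76 1 35 -2
-      → -76 1 37
-3     → -76 1 37 -3
+      → -76 1 34
-      → -76 -33
+      → -109
7      → -109 7
dup    → -109 7 7
dup    → -109 7 7 7
over   → -109 7 7 7 7
/      → -109 7 7 1
*      → -109 7 7
+      → -109 14
-      → -123

[-123]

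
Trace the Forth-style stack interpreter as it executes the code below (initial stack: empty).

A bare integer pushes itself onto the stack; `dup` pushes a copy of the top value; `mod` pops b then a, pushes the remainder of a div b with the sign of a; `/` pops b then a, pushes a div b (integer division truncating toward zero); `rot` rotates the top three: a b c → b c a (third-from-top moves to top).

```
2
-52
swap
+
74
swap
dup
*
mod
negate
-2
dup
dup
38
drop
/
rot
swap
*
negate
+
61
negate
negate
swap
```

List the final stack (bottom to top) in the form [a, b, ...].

2      -> 2
-52    -> 2 -52
swap   -> -52 2
+      -> -50
74     -> -50 74
swap   -> 74 -50
dup    -> 74 -50 -50
*      -> 74 2500
mod    -> 74
negate -> -74
-2     -> -74 -2
dup    -> -74 -2 -2
dup    -> -74 -2 -2 -2
38     -> -74 -2 -2 -2 38
drop   -> -74 -2 -2 -2
/      -> -74 -2 1
rot    -> -2 1 -74
swap   -> -2 -74 1
*      -> -2 -74
negate -> -2 74
+      -> 72
61     -> 72 61
negate -> 72 -61
negate -> 72 61
swap   -> 61 72

[61, 72]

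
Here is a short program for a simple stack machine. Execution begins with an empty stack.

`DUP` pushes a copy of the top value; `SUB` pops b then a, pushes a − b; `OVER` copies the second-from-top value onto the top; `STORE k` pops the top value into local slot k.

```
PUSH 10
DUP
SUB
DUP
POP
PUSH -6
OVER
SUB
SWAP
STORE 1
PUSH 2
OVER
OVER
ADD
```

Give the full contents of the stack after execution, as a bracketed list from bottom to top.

PUSH 10 → [10]
DUP     → [10, 10]
SUB     → [0]
DUP     → [0, 0]
POP     → [0]
PUSH -6 → [0, -6]
OVER    → [0, -6, 0]
SUB     → [0, -6]
SWAP    → [-6, 0]
STORE 1 → [-6]
PUSH 2  → [-6, 2]
OVER    → [-6, 2, -6]
OVER    → [-6, 2, -6, 2]
ADD     → [-6, 2, -4]

[-6, 2, -4]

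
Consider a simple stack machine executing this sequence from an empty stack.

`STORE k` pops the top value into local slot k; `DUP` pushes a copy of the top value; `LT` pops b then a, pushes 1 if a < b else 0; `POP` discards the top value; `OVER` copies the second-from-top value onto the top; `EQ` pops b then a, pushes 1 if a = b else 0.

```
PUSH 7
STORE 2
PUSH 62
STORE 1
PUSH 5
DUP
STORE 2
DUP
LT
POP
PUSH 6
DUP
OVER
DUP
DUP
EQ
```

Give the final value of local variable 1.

62

PUSH 7  -> 7
STORE 2 -> (empty)
PUSH 62 -> 62
STORE 1 -> (empty)
PUSH 5  -> 5
DUP     -> 5 5
STORE 2 -> 5
DUP     -> 5 5
LT      -> 0
POP     -> (empty)
PUSH 6  -> 6
DUP     -> 6 6
OVER    -> 6 6 6
DUP     -> 6 6 6 6
DUP     -> 6 6 6 6 6
EQ      -> 6 6 6 1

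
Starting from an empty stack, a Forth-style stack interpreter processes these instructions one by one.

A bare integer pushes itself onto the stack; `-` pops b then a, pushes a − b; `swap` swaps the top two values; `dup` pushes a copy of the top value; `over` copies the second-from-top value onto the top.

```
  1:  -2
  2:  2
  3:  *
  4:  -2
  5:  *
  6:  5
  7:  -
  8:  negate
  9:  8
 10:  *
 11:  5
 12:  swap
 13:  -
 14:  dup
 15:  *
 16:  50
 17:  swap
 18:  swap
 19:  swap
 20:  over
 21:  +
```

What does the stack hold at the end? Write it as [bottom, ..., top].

[50, 891]

-2     : [-2]
2      : [-2, 2]
*      : [-4]
-2     : [-4, -2]
*      : [8]
5      : [8, 5]
-      : [3]
negate : [-3]
8      : [-3, 8]
*      : [-24]
5      : [-24, 5]
swap   : [5, -24]
-      : [29]
dup    : [29, 29]
*      : [841]
50     : [841, 50]
swap   : [50, 841]
swap   : [841, 50]
swap   : [50, 841]
over   : [50, 841, 50]
+      : [50, 891]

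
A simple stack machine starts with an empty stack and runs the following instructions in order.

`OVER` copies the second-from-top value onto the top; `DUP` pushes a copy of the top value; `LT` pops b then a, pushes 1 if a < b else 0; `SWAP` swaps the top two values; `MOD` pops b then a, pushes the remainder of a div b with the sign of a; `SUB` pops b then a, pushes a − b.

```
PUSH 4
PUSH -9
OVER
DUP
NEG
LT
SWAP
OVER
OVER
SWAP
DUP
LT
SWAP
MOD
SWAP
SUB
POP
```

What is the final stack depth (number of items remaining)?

PUSH 4  : [4]
PUSH -9 : [4, -9]
OVER    : [4, -9, 4]
DUP     : [4, -9, 4, 4]
NEG     : [4, -9, 4, -4]
LT      : [4, -9, 0]
SWAP    : [4, 0, -9]
OVER    : [4, 0, -9, 0]
OVER    : [4, 0, -9, 0, -9]
SWAP    : [4, 0, -9, -9, 0]
DUP     : [4, 0, -9, -9, 0, 0]
LT      : [4, 0, -9, -9, 0]
SWAP    : [4, 0, -9, 0, -9]
MOD     : [4, 0, -9, 0]
SWAP    : [4, 0, 0, -9]
SUB     : [4, 0, 9]
POP     : [4, 0]

2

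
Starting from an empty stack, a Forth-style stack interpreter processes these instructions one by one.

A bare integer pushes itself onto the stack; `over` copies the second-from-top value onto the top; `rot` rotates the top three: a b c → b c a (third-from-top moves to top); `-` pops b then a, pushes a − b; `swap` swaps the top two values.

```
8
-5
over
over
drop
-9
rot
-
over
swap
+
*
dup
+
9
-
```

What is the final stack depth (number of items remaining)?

8    -> 8
-5   -> 8 -5
over -> 8 -5 8
over -> 8 -5 8 -5
drop -> 8 -5 8
-9   -> 8 -5 8 -9
rot  -> 8 8 -9 -5
-    -> 8 8 -4
over -> 8 8 -4 8
swap -> 8 8 8 -4
+    -> 8 8 4
*    -> 8 32
dup  -> 8 32 32
+    -> 8 64
9    -> 8 64 9
-    -> 8 55

2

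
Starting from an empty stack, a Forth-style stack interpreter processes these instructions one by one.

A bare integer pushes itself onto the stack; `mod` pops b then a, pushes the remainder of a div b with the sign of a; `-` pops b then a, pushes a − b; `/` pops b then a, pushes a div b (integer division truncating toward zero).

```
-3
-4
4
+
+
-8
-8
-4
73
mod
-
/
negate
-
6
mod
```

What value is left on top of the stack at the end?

-1

-3     → [-3]
-4     → [-3, -4]
4      → [-3, -4, 4]
+      → [-3, 0]
+      → [-3]
-8     → [-3, -8]
-8     → [-3, -8, -8]
-4     → [-3, -8, -8, -4]
73     → [-3, -8, -8, -4, 73]
mod    → [-3, -8, -8, -4]
-      → [-3, -8, -4]
/      → [-3, 2]
negate → [-3, -2]
-      → [-1]
6      → [-1, 6]
mod    → [-1]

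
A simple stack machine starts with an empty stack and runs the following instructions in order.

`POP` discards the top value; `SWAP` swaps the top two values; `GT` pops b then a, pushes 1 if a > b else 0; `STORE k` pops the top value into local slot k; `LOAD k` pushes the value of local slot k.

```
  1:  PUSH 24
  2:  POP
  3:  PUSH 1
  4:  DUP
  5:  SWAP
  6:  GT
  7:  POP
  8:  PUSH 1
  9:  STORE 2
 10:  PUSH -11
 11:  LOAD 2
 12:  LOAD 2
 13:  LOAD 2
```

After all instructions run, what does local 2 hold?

1

PUSH 24  → 24
POP      → (empty)
PUSH 1   → 1
DUP      → 1 1
SWAP     → 1 1
GT       → 0
POP      → (empty)
PUSH 1   → 1
STORE 2  → (empty)
PUSH -11 → -11
LOAD 2   → -11 1
LOAD 2   → -11 1 1
LOAD 2   → -11 1 1 1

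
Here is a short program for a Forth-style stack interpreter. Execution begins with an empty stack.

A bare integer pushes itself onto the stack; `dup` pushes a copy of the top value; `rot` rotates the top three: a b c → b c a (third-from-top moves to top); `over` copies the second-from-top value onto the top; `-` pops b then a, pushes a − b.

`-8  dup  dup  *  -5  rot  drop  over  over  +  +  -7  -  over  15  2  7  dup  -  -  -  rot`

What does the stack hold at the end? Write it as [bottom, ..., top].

-8    [-8]
dup   [-8, -8]
dup   [-8, -8, -8]
*     [-8, 64]
-5    [-8, 64, -5]
rot   [64, -5, -8]
drop  [64, -5]
over  [64, -5, 64]
over  [64, -5, 64, -5]
+     [64, -5, 59]
+     [64, 54]
-7    [64, 54, -7]
-     [64, 61]
over  [64, 61, 64]
15    [64, 61, 64, 15]
2     [64, 61, 64, 15, 2]
7     [64, 61, 64, 15, 2, 7]
dup   [64, 61, 64, 15, 2, 7, 7]
-     [64, 61, 64, 15, 2, 0]
-     [64, 61, 64, 15, 2]
-     [64, 61, 64, 13]
rot   [64, 64, 13, 61]

[64, 64, 13, 61]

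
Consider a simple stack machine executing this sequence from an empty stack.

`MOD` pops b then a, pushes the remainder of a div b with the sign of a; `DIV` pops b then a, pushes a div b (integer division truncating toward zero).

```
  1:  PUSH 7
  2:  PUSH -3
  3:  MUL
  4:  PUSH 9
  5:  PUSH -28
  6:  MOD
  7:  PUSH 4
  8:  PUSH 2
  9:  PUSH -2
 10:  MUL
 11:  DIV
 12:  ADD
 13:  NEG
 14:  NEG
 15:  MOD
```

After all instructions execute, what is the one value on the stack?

-5

PUSH 7   → 7
PUSH -3  → 7 -3
MUL      → -21
PUSH 9   → -21 9
PUSH -28 → -21 9 -28
MOD      → -21 9
PUSH 4   → -21 9 4
PUSH 2   → -21 9 4 2
PUSH -2  → -21 9 4 2 -2
MUL      → -21 9 4 -4
DIV      → -21 9 -1
ADD      → -21 8
NEG      → -21 -8
NEG      → -21 8
MOD      → -5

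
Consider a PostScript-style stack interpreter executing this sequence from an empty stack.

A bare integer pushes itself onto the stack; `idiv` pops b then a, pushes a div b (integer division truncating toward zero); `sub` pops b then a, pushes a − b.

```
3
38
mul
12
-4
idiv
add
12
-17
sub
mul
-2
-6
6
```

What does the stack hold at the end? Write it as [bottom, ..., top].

[3219, -2, -6, 6]

3     3
38    3 38
mul   114
12    114 12
-4    114 12 -4
idiv  114 -3
add   111
12    111 12
-17   111 12 -17
sub   111 29
mul   3219
-2    3219 -2
-6    3219 -2 -6
6     3219 -2 -6 6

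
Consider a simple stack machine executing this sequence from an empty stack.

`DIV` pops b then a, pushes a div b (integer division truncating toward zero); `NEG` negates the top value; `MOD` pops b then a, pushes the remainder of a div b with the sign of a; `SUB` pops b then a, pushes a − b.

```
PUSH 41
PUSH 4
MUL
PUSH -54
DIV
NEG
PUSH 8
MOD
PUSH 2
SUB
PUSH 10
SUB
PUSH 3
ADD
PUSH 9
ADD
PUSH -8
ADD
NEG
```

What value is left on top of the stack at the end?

PUSH 41   41
PUSH 4    41 4
MUL       164
PUSH -54  164 -54
DIV       -3
NEG       3
PUSH 8    3 8
MOD       3
PUSH 2    3 2
SUB       1
PUSH 10   1 10
SUB       -9
PUSH 3    -9 3
ADD       -6
PUSH 9    -6 9
ADD       3
PUSH -8   3 -8
ADD       -5
NEG       5

5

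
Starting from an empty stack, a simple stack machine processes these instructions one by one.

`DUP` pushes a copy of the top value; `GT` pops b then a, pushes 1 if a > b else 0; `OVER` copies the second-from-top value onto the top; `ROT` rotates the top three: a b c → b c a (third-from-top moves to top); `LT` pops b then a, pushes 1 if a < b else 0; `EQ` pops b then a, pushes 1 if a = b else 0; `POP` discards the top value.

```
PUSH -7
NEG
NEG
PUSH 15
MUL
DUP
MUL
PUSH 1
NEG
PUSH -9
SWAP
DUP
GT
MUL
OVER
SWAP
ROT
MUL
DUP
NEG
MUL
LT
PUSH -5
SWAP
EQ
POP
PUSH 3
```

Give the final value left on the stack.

PUSH -7  [-7]
NEG      [7]
NEG      [-7]
PUSH 15  [-7, 15]
MUL      [-105]
DUP      [-105, -105]
MUL      [11025]
PUSH 1   [11025, 1]
NEG      [11025, -1]
PUSH -9  [11025, -1, -9]
SWAP     [11025, -9, -1]
DUP      [11025, -9, -1, -1]
GT       [11025, -9, 0]
MUL      [11025, 0]
OVER     [11025, 0, 11025]
SWAP     [11025, 11025, 0]
ROT      [11025, 0, 11025]
MUL      [11025, 0]
DUP      [11025, 0, 0]
NEG      [11025, 0, 0]
MUL      [11025, 0]
LT       [0]
PUSH -5  [0, -5]
SWAP     [-5, 0]
EQ       [0]
POP      []
PUSH 3   [3]

3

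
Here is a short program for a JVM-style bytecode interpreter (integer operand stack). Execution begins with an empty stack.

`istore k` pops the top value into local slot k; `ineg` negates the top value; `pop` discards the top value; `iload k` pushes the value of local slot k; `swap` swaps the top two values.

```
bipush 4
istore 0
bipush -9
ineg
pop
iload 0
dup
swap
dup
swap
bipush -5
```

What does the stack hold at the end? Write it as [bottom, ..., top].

bipush 4  : [4]
istore 0  : []
bipush -9 : [-9]
ineg      : [9]
pop       : []
iload 0   : [4]
dup       : [4, 4]
swap      : [4, 4]
dup       : [4, 4, 4]
swap      : [4, 4, 4]
bipush -5 : [4, 4, 4, -5]

[4, 4, 4, -5]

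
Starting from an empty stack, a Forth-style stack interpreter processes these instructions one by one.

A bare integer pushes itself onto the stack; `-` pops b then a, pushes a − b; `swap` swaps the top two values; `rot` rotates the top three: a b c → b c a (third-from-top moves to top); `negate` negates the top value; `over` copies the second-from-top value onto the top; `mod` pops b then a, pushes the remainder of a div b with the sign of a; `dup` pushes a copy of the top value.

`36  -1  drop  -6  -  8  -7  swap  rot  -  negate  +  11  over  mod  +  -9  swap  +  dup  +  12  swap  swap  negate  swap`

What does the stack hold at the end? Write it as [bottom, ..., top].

36     : 36
-1     : 36 -1
drop   : 36
-6     : 36 -6
-      : 42
8      : 42 8
-7     : 42 8 -7
swap   : 42 -7 8
rot    : -7 8 42
-      : -7 -34
negate : -7 34
+      : 27
11     : 27 11
over   : 27 11 27
mod    : 27 11
+      : 38
-9     : 38 -9
swap   : -9 38
+      : 29
dup    : 29 29
+      : 58
12     : 58 12
swap   : 12 58
swap   : 58 12
negate : 58 -12
swap   : -12 58

[-12, 58]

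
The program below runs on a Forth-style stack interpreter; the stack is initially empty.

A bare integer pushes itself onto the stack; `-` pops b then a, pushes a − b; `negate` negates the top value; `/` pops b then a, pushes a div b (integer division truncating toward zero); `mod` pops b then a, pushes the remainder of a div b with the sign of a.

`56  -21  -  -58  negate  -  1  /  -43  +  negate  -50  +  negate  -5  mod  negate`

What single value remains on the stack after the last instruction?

-1

56     → 56
-21    → 56 -21
-      → 77
-58    → 77 -58
negate → 77 58
-      → 19
1      → 19 1
/      → 19
-43    → 19 -43
+      → -24
negate → 24
-50    → 24 -50
+      → -26
negate → 26
-5     → 26 -5
mod    → 1
negate → -1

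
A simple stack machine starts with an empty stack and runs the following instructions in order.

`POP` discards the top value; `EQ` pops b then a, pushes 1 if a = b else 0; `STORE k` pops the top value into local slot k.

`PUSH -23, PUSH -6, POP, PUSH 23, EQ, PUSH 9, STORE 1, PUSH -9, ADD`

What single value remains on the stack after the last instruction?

-9

PUSH -23 : [-23]
PUSH -6  : [-23, -6]
POP      : [-23]
PUSH 23  : [-23, 23]
EQ       : [0]
PUSH 9   : [0, 9]
STORE 1  : [0]
PUSH -9  : [0, -9]
ADD      : [-9]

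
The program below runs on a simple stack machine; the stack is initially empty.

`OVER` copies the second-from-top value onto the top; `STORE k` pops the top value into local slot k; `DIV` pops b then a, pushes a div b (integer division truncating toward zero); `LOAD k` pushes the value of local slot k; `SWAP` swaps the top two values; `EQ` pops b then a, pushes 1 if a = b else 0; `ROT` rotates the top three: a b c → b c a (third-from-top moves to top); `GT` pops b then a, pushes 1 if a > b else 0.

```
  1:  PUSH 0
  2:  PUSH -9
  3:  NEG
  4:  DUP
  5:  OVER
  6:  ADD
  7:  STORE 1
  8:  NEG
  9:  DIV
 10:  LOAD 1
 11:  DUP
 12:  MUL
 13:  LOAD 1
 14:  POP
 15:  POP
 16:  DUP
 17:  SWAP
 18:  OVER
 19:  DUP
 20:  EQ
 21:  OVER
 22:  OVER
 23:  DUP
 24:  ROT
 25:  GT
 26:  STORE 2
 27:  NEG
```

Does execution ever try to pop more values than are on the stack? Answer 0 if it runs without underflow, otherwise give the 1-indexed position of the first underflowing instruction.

0

PUSH 0  -> 0
PUSH -9 -> 0 -9
NEG     -> 0 9
DUP     -> 0 9 9
OVER    -> 0 9 9 9
ADD     -> 0 9 18
STORE 1 -> 0 9
NEG     -> 0 -9
DIV     -> 0
LOAD 1  -> 0 18
DUP     -> 0 18 18
MUL     -> 0 324
LOAD 1  -> 0 324 18
POP     -> 0 324
POP     -> 0
DUP     -> 0 0
SWAP    -> 0 0
OVER    -> 0 0 0
DUP     -> 0 0 0 0
EQ      -> 0 0 1
OVER    -> 0 0 1 0
OVER    -> 0 0 1 0 1
DUP     -> 0 0 1 0 1 1
ROT     -> 0 0 1 1 1 0
GT      -> 0 0 1 1 1
STORE 2 -> 0 0 1 1
NEG     -> 0 0 1 -1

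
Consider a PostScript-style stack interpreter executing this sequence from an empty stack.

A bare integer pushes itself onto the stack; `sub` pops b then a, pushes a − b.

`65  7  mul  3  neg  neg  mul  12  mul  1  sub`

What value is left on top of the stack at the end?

65  → [65]
7   → [65, 7]
mul → [455]
3   → [455, 3]
neg → [455, -3]
neg → [455, 3]
mul → [1365]
12  → [1365, 12]
mul → [16380]
1   → [16380, 1]
sub → [16379]

16379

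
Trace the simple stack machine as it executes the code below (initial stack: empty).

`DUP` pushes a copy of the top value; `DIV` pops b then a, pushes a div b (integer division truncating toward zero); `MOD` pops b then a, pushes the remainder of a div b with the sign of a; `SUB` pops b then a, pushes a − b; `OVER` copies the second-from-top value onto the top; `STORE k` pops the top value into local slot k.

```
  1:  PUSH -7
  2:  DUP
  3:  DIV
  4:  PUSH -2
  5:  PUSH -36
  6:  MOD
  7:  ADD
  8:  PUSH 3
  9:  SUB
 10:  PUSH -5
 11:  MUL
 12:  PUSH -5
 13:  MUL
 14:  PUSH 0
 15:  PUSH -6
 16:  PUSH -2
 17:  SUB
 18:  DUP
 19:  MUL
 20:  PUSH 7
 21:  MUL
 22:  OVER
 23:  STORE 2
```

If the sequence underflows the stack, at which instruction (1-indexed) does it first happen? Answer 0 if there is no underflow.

PUSH -7  -> -7
DUP      -> -7 -7
DIV      -> 1
PUSH -2  -> 1 -2
PUSH -36 -> 1 -2 -36
MOD      -> 1 -2
ADD      -> -1
PUSH 3   -> -1 3
SUB      -> -4
PUSH -5  -> -4 -5
MUL      -> 20
PUSH -5  -> 20 -5
MUL      -> -100
PUSH 0   -> -100 0
PUSH -6  -> -100 0 -6
PUSH -2  -> -100 0 -6 -2
SUB      -> -100 0 -4
DUP      -> -100 0 -4 -4
MUL      -> -100 0 16
PUSH 7   -> -100 0 16 7
MUL      -> -100 0 112
OVER     -> -100 0 112 0
STORE 2  -> -100 0 112

0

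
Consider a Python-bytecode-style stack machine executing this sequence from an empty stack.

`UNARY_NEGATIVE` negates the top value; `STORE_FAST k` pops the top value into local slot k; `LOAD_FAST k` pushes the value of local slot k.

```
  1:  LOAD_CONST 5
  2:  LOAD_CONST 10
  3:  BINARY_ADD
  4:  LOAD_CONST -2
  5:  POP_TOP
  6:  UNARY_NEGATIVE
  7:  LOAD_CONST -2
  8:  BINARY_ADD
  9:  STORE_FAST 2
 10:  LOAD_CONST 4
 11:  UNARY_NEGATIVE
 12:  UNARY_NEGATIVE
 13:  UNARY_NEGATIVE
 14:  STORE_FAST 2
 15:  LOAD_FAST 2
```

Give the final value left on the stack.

-4

LOAD_CONST 5   : [5]
LOAD_CONST 10  : [5, 10]
BINARY_ADD     : [15]
LOAD_CONST -2  : [15, -2]
POP_TOP        : [15]
UNARY_NEGATIVE : [-15]
LOAD_CONST -2  : [-15, -2]
BINARY_ADD     : [-17]
STORE_FAST 2   : []
LOAD_CONST 4   : [4]
UNARY_NEGATIVE : [-4]
UNARY_NEGATIVE : [4]
UNARY_NEGATIVE : [-4]
STORE_FAST 2   : []
LOAD_FAST 2    : [-4]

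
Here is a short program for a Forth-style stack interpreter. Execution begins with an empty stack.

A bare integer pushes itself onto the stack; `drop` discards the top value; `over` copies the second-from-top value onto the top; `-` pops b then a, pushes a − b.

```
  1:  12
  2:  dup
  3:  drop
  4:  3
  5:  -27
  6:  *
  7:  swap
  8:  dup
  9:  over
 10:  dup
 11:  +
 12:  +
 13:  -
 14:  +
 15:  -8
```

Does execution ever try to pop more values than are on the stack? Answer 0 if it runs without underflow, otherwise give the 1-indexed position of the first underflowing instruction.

0

12   -> [12]
dup  -> [12, 12]
drop -> [12]
3    -> [12, 3]
-27  -> [12, 3, -27]
*    -> [12, -81]
swap -> [-81, 12]
dup  -> [-81, 12, 12]
over -> [-81, 12, 12, 12]
dup  -> [-81, 12, 12, 12, 12]
+    -> [-81, 12, 12, 24]
+    -> [-81, 12, 36]
-    -> [-81, -24]
+    -> [-105]
-8   -> [-105, -8]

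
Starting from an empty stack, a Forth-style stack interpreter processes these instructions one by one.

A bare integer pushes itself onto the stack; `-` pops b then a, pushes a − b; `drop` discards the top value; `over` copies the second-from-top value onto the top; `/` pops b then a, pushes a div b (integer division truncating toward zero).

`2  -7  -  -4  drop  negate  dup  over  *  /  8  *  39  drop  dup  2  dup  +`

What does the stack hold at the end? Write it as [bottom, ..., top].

[0, 0, 4]

2      → [2]
-7     → [2, -7]
-      → [9]
-4     → [9, -4]
drop   → [9]
negate → [-9]
dup    → [-9, -9]
over   → [-9, -9, -9]
*      → [-9, 81]
/      → [0]
8      → [0, 8]
*      → [0]
39     → [0, 39]
drop   → [0]
dup    → [0, 0]
2      → [0, 0, 2]
dup    → [0, 0, 2, 2]
+      → [0, 0, 4]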